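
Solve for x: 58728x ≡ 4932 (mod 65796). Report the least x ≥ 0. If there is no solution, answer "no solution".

First find gcd(58728, 65796):
65796 = 1*58728 + 7068
58728 = 8*7068 + 2184
7068 = 3*2184 + 516
2184 = 4*516 + 120
516 = 4*120 + 36
120 = 3*36 + 12
36 = 3*12 + 0
gcd = 12 and 12 | 4932, so solutions exist. Divide through by 12: 4894x ≡ 411 (mod 5483).
Now find 4894⁻¹ mod 5483:
5483 = 1×4894 + 589
4894 = 8×589 + 182
589 = 3×182 + 43
182 = 4×43 + 10
43 = 4×10 + 3
10 = 3×3 + 1
3 = 3×1 + 0
Back-substitute:
1 = 10 − 3·3
1 = −3·43 + 13·10
1 = 13·182 − 55·43
1 = −55·589 + 178·182
1 = 178·4894 − 1479·589
1 = −1479·5483 + 1657·4894
So 4894⁻¹ ≡ 1657 (mod 5483).
Then x ≡ 1657·411 ≡ 1135 (mod 5483); the smallest non-negative solution is x = 1135.

1135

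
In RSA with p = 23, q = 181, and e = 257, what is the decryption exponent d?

φ(n) = (p−1)(q−1) = 22·180 = 3960.
Need d with 257·d ≡ 1 (mod 3960). Apply the extended Euclidean algorithm:
3960 = 15×257 + 105
257 = 2×105 + 47
105 = 2×47 + 11
47 = 4×11 + 3
11 = 3×3 + 2
3 = 1×2 + 1
2 = 2×1 + 0
Back-substitute:
1 = 3 − 2
1 = −11 + 4·3
1 = 4·47 − 17·11
1 = −17·105 + 38·47
1 = 38·257 − 93·105
1 = −93·3960 + 1433·257
So 257·1433 ≡ 1 (mod 3960), hence d = 1433.

1433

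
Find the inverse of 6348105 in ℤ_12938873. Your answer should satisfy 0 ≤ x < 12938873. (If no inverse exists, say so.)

5552460

gcd(12938873, 6348105) by repeated division:
12938873 = 2·6348105 + 242663
6348105 = 26·242663 + 38867
242663 = 6·38867 + 9461
38867 = 4·9461 + 1023
9461 = 9·1023 + 254
1023 = 4·254 + 7
254 = 36·7 + 2
7 = 3·2 + 1
2 = 2·1 + 0
Since gcd(6348105, 12938873) = 1, back-substitute to write 1 as a combination:
1 = 7 − 3·2
1 = −3·254 + 109·7
1 = 109·1023 − 439·254
1 = −439·9461 + 4060·1023
1 = 4060·38867 − 16679·9461
1 = −16679·242663 + 104134·38867
1 = 104134·6348105 − 2724163·242663
1 = −2724163·12938873 + 5552460·6348105
So 6348105·5552460 ≡ 1 (mod 12938873).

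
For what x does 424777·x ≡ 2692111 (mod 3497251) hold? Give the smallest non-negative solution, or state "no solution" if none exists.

First find gcd(424777, 3497251):
3497251 = 8·424777 + 99035
424777 = 4·99035 + 28637
99035 = 3·28637 + 13124
28637 = 2·13124 + 2389
13124 = 5·2389 + 1179
2389 = 2·1179 + 31
1179 = 38·31 + 1
31 = 31·1 + 0
gcd = 1, so a unique solution mod 3497251 exists.
Back-substitute for the Bézout coefficients:
1 = 1179 − 38·31
1 = −38·2389 + 77·1179
1 = 77·13124 − 423·2389
1 = −423·28637 + 923·13124
1 = 923·99035 − 3192·28637
1 = −3192·424777 + 13691·99035
1 = 13691·3497251 − 112720·424777
So 424777·(-112720) ≡ 1 (mod 3497251), giving 424777⁻¹ ≡ 3384531.
x ≡ 424777⁻¹·2692111 ≡ 3384531·2692111 ≡ 1717350 (mod 3497251).

1717350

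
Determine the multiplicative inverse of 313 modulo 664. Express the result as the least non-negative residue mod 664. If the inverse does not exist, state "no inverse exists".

Run Euclid on (664, 313):
664 = 2*313 + 38
313 = 8*38 + 9
38 = 4*9 + 2
9 = 4*2 + 1
2 = 2*1 + 0
gcd = 1, so the inverse exists. Back-substitute:
1 = 9 − 4·2
1 = −4·38 + 17·9
1 = 17·313 − 140·38
1 = −140·664 + 297·313
So 313·297 ≡ 1 (mod 664).

297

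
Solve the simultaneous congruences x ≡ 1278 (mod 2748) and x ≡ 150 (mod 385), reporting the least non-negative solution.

Write x = 1278 + 2748·k. Then 2748·k ≡ 150 − 1278 ≡ 27 (mod 385).
Need 2748⁻¹ mod 385. Extended Euclid on (385, 53):
385 = 7*53 + 14
53 = 3*14 + 11
14 = 1*11 + 3
11 = 3*3 + 2
3 = 1*2 + 1
2 = 2*1 + 0
Back-substitute:
1 = 3 − 2
1 = −11 + 4·3
1 = 4·14 − 5·11
1 = −5·53 + 19·14
1 = 19·385 − 138·53
2748⁻¹ ≡ 247 (mod 385), so k ≡ 247·27 ≡ 124 (mod 385).
x = 1278 + 2748·124 = 342030.

342030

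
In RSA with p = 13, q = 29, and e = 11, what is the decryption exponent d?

275

φ(n) = (p−1)(q−1) = 12·28 = 336.
Need d with 11·d ≡ 1 (mod 336). Apply the extended Euclidean algorithm:
336 = 30·11 + 6
11 = 1·6 + 5
6 = 1·5 + 1
5 = 5·1 + 0
Back-substitute:
1 = 6 − 5
1 = −11 + 2·6
1 = 2·336 − 61·11
So 11·(-61) ≡ 1 (mod 336), hence d ≡ -61 ≡ 275 (mod 336).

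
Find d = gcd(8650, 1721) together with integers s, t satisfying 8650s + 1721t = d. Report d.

Euclidean algorithm:
8650 = 5×1721 + 45
1721 = 38×45 + 11
45 = 4×11 + 1
11 = 11×1 + 0
gcd(8650, 1721) = 1.
Back-substituting:
1 = 45 − 4·11
1 = −4·1721 + 153·45
1 = 153·8650 − 769·1721
So 1 = (153)·8650 + (-769)·1721.

1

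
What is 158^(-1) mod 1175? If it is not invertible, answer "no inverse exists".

Extended Euclidean algorithm:
1175 = 7×158 + 69
158 = 2×69 + 20
69 = 3×20 + 9
20 = 2×9 + 2
9 = 4×2 + 1
2 = 2×1 + 0
gcd = 1, so the inverse exists. Back-substitute:
1 = 9 − 4·2
1 = −4·20 + 9·9
1 = 9·69 − 31·20
1 = −31·158 + 71·69
1 = 71·1175 − 528·158
Thus 158·(-528) ≡ 1 (mod 1175); reducing, -528 mod 1175 = 647.

647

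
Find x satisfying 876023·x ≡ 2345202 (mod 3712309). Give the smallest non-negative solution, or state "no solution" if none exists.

2777220

First find gcd(876023, 3712309):
3712309 = 4·876023 + 208217
876023 = 4·208217 + 43155
208217 = 4·43155 + 35597
43155 = 1·35597 + 7558
35597 = 4·7558 + 5365
7558 = 1·5365 + 2193
5365 = 2·2193 + 979
2193 = 2·979 + 235
979 = 4·235 + 39
235 = 6·39 + 1
39 = 39·1 + 0
gcd = 1, so a unique solution mod 3712309 exists.
Back-substitute for the Bézout coefficients:
1 = 235 − 6·39
1 = −6·979 + 25·235
1 = 25·2193 − 56·979
1 = −56·5365 + 137·2193
1 = 137·7558 − 193·5365
1 = −193·35597 + 909·7558
1 = 909·43155 − 1102·35597
1 = −1102·208217 + 5317·43155
1 = 5317·876023 − 22370·208217
1 = −22370·3712309 + 94797·876023
So 876023·(94797) ≡ 1 (mod 3712309), giving 876023⁻¹ ≡ 94797.
x ≡ 876023⁻¹·2345202 ≡ 94797·2345202 ≡ 2777220 (mod 3712309).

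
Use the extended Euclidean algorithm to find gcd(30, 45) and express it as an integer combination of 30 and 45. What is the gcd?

Euclidean algorithm:
45 = 1×30 + 15
30 = 2×15 + 0
gcd(30, 45) = 15.
Back-substituting:
15 = 45 − 30
So 15 = (1)·45 + (-1)·30.

15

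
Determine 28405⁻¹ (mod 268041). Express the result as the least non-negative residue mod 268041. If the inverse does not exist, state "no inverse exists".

84871

Run Euclid on (268041, 28405):
268041 = 9*28405 + 12396
28405 = 2*12396 + 3613
12396 = 3*3613 + 1557
3613 = 2*1557 + 499
1557 = 3*499 + 60
499 = 8*60 + 19
60 = 3*19 + 3
19 = 6*3 + 1
3 = 3*1 + 0
Since gcd(28405, 268041) = 1, back-substitute to write 1 as a combination:
1 = 19 − 6·3
1 = −6·60 + 19·19
1 = 19·499 − 158·60
1 = −158·1557 + 493·499
1 = 493·3613 − 1144·1557
1 = −1144·12396 + 3925·3613
1 = 3925·28405 − 8994·12396
1 = −8994·268041 + 84871·28405
So 28405·84871 ≡ 1 (mod 268041).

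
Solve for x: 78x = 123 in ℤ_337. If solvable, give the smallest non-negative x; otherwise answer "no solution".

First find gcd(78, 337):
337 = 4*78 + 25
78 = 3*25 + 3
25 = 8*3 + 1
3 = 3*1 + 0
gcd = 1, so a unique solution mod 337 exists.
Back-substitute for the Bézout coefficients:
1 = 25 − 8·3
1 = −8·78 + 25·25
1 = 25·337 − 108·78
So 78·(-108) ≡ 1 (mod 337), giving 78⁻¹ ≡ 229.
x ≡ 78⁻¹·123 ≡ 229·123 ≡ 196 (mod 337).

196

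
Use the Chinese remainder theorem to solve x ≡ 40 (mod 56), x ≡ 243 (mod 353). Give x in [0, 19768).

7656

Write x = 40 + 56·k. Then 56·k ≡ 243 − 40 ≡ 203 (mod 353).
Need 56⁻¹ mod 353. Extended Euclid on (353, 56):
353 = 6×56 + 17
56 = 3×17 + 5
17 = 3×5 + 2
5 = 2×2 + 1
2 = 2×1 + 0
Back-substitute:
1 = 5 − 2·2
1 = −2·17 + 7·5
1 = 7·56 − 23·17
1 = −23·353 + 145·56
56⁻¹ ≡ 145 (mod 353), so k ≡ 145·203 ≡ 136 (mod 353).
x = 40 + 56·136 = 7656.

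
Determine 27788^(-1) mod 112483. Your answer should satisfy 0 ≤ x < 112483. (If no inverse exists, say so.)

Extended Euclidean algorithm:
112483 = 4×27788 + 1331
27788 = 20×1331 + 1168
1331 = 1×1168 + 163
1168 = 7×163 + 27
163 = 6×27 + 1
27 = 27×1 + 0
Since gcd(27788, 112483) = 1, back-substitute to write 1 as a combination:
1 = 163 − 6·27
1 = −6·1168 + 43·163
1 = 43·1331 − 49·1168
1 = −49·27788 + 1023·1331
1 = 1023·112483 − 4141·27788
So 27788·(-4141) ≡ 1 (mod 112483), and -4141 ≡ 108342 (mod 112483).

108342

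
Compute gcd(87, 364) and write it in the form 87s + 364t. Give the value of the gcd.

1

Euclidean algorithm:
364 = 4*87 + 16
87 = 5*16 + 7
16 = 2*7 + 2
7 = 3*2 + 1
2 = 2*1 + 0
gcd(87, 364) = 1.
Express as a combination:
1 = 7 − 3·2
1 = −3·16 + 7·7
1 = 7·87 − 38·16
1 = −38·364 + 159·87
So 1 = (-38)·364 + (159)·87.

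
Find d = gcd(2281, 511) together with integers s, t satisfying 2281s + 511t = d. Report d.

1

Repeated division:
2281 = 4×511 + 237
511 = 2×237 + 37
237 = 6×37 + 15
37 = 2×15 + 7
15 = 2×7 + 1
7 = 7×1 + 0
gcd(2281, 511) = 1.
Back-substituting:
1 = 15 − 2·7
1 = −2·37 + 5·15
1 = 5·237 − 32·37
1 = −32·511 + 69·237
1 = 69·2281 − 308·511
So 1 = (69)·2281 + (-308)·511.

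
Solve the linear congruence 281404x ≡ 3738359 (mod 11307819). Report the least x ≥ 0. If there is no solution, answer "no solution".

5018741

First find gcd(281404, 11307819):
11307819 = 40*281404 + 51659
281404 = 5*51659 + 23109
51659 = 2*23109 + 5441
23109 = 4*5441 + 1345
5441 = 4*1345 + 61
1345 = 22*61 + 3
61 = 20*3 + 1
3 = 3*1 + 0
gcd = 1, so a unique solution mod 11307819 exists.
Back-substitute for the Bézout coefficients:
1 = 61 − 20·3
1 = −20·1345 + 441·61
1 = 441·5441 − 1784·1345
1 = −1784·23109 + 7577·5441
1 = 7577·51659 − 16938·23109
1 = −16938·281404 + 92267·51659
1 = 92267·11307819 − 3707618·281404
So 281404·(-3707618) ≡ 1 (mod 11307819), giving 281404⁻¹ ≡ 7600201.
x ≡ 281404⁻¹·3738359 ≡ 7600201·3738359 ≡ 5018741 (mod 11307819).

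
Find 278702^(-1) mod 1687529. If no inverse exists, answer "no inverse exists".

1276912

Apply the Euclidean algorithm to 1687529 and 278702:
1687529 = 6×278702 + 15317
278702 = 18×15317 + 2996
15317 = 5×2996 + 337
2996 = 8×337 + 300
337 = 1×300 + 37
300 = 8×37 + 4
37 = 9×4 + 1
4 = 4×1 + 0
Since gcd(278702, 1687529) = 1, back-substitute to write 1 as a combination:
1 = 37 − 9·4
1 = −9·300 + 73·37
1 = 73·337 − 82·300
1 = −82·2996 + 729·337
1 = 729·15317 − 3727·2996
1 = −3727·278702 + 67815·15317
1 = 67815·1687529 − 410617·278702
So 278702·(-410617) ≡ 1 (mod 1687529), and -410617 ≡ 1276912 (mod 1687529).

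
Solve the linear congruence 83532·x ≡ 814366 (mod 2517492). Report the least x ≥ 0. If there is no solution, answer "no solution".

gcd(83532, 2517492):
2517492 = 30·83532 + 11532
83532 = 7·11532 + 2808
11532 = 4·2808 + 300
2808 = 9·300 + 108
300 = 2·108 + 84
108 = 1·84 + 24
84 = 3·24 + 12
24 = 2·12 + 0
gcd = 12, but 12 ∤ 814366, so the congruence has no solution.

no solution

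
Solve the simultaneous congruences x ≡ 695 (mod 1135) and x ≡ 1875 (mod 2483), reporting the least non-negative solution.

2224160

Write x = 695 + 1135·k. Then 1135·k ≡ 1875 − 695 ≡ 1180 (mod 2483).
Need 1135⁻¹ mod 2483. Extended Euclid on (2483, 1135):
2483 = 2*1135 + 213
1135 = 5*213 + 70
213 = 3*70 + 3
70 = 23*3 + 1
3 = 3*1 + 0
Back-substitute:
1 = 70 − 23·3
1 = −23·213 + 70·70
1 = 70·1135 − 373·213
1 = −373·2483 + 816·1135
1135⁻¹ ≡ 816 (mod 2483), so k ≡ 816·1180 ≡ 1959 (mod 2483).
x = 695 + 1135·1959 = 2224160.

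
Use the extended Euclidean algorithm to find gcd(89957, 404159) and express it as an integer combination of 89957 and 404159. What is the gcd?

Repeated division:
404159 = 4×89957 + 44331
89957 = 2×44331 + 1295
44331 = 34×1295 + 301
1295 = 4×301 + 91
301 = 3×91 + 28
91 = 3×28 + 7
28 = 4×7 + 0
gcd(89957, 404159) = 7.
Working backward:
7 = 91 − 3·28
7 = −3·301 + 10·91
7 = 10·1295 − 43·301
7 = −43·44331 + 1472·1295
7 = 1472·89957 − 2987·44331
7 = −2987·404159 + 13420·89957
So 7 = (-2987)·404159 + (13420)·89957.

7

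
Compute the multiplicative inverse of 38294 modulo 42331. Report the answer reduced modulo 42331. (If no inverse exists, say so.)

Extended Euclidean algorithm:
42331 = 1×38294 + 4037
38294 = 9×4037 + 1961
4037 = 2×1961 + 115
1961 = 17×115 + 6
115 = 19×6 + 1
6 = 6×1 + 0
The gcd is 1. Working backward:
1 = 115 − 19·6
1 = −19·1961 + 324·115
1 = 324·4037 − 667·1961
1 = −667·38294 + 6327·4037
1 = 6327·42331 − 6994·38294
So 38294·(-6994) ≡ 1 (mod 42331), and -6994 ≡ 35337 (mod 42331).

35337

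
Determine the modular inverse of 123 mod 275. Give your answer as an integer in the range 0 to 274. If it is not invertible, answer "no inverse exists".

237

Apply the Euclidean algorithm to 275 and 123:
275 = 2×123 + 29
123 = 4×29 + 7
29 = 4×7 + 1
7 = 7×1 + 0
Since gcd(123, 275) = 1, back-substitute to write 1 as a combination:
1 = 29 − 4·7
1 = −4·123 + 17·29
1 = 17·275 − 38·123
So 123·(-38) ≡ 1 (mod 275), and -38 ≡ 237 (mod 275).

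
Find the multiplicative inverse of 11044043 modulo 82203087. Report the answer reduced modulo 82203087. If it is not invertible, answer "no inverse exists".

5098544

Extended Euclidean algorithm:
82203087 = 7·11044043 + 4894786
11044043 = 2·4894786 + 1254471
4894786 = 3·1254471 + 1131373
1254471 = 1·1131373 + 123098
1131373 = 9·123098 + 23491
123098 = 5·23491 + 5643
23491 = 4·5643 + 919
5643 = 6·919 + 129
919 = 7·129 + 16
129 = 8·16 + 1
16 = 16·1 + 0
Since gcd(11044043, 82203087) = 1, back-substitute to write 1 as a combination:
1 = 129 − 8·16
1 = −8·919 + 57·129
1 = 57·5643 − 350·919
1 = −350·23491 + 1457·5643
1 = 1457·123098 − 7635·23491
1 = −7635·1131373 + 70172·123098
1 = 70172·1254471 − 77807·1131373
1 = −77807·4894786 + 303593·1254471
1 = 303593·11044043 − 684993·4894786
1 = −684993·82203087 + 5098544·11044043
So 11044043·5098544 ≡ 1 (mod 82203087).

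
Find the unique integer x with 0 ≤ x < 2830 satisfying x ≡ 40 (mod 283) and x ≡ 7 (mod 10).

Write x = 40 + 283·k. Then 283·k ≡ 7 − 40 ≡ 7 (mod 10).
Need 283⁻¹ mod 10. Extended Euclid on (10, 3):
10 = 3*3 + 1
3 = 3*1 + 0
Back-substitute:
1 = 10 − 3·3
283⁻¹ ≡ 7 (mod 10), so k ≡ 7·7 ≡ 9 (mod 10).
x = 40 + 283·9 = 2587.

2587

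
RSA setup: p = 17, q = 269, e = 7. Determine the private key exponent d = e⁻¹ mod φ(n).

φ(n) = (p−1)(q−1) = 16·268 = 4288.
Need d with 7·d ≡ 1 (mod 4288). Apply the extended Euclidean algorithm:
4288 = 612·7 + 4
7 = 1·4 + 3
4 = 1·3 + 1
3 = 3·1 + 0
Back-substitute:
1 = 4 − 3
1 = −7 + 2·4
1 = 2·4288 − 1225·7
So 7·(-1225) ≡ 1 (mod 4288), hence d ≡ -1225 ≡ 3063 (mod 4288).

3063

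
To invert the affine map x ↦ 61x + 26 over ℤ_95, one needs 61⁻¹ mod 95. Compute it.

Extended Euclidean algorithm:
95 = 1*61 + 34
61 = 1*34 + 27
34 = 1*27 + 7
27 = 3*7 + 6
7 = 1*6 + 1
6 = 6*1 + 0
gcd = 1, so the inverse exists. Back-substitute:
1 = 7 − 6
1 = −27 + 4·7
1 = 4·34 − 5·27
1 = −5·61 + 9·34
1 = 9·95 − 14·61
Thus 61·(-14) ≡ 1 (mod 95); reducing, -14 mod 95 = 81.

81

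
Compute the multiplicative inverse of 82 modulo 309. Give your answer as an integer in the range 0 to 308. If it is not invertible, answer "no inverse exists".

49

Apply the Euclidean algorithm to 309 and 82:
309 = 3·82 + 63
82 = 1·63 + 19
63 = 3·19 + 6
19 = 3·6 + 1
6 = 6·1 + 0
gcd = 1, so the inverse exists. Back-substitute:
1 = 19 − 3·6
1 = −3·63 + 10·19
1 = 10·82 − 13·63
1 = −13·309 + 49·82
So 82·49 ≡ 1 (mod 309).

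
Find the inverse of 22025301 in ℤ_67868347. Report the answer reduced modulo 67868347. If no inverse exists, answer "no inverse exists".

48193257

gcd(67868347, 22025301) by repeated division:
67868347 = 3·22025301 + 1792444
22025301 = 12·1792444 + 515973
1792444 = 3·515973 + 244525
515973 = 2·244525 + 26923
244525 = 9·26923 + 2218
26923 = 12·2218 + 307
2218 = 7·307 + 69
307 = 4·69 + 31
69 = 2·31 + 7
31 = 4·7 + 3
7 = 2·3 + 1
3 = 3·1 + 0
The gcd is 1. Working backward:
1 = 7 − 2·3
1 = −2·31 + 9·7
1 = 9·69 − 20·31
1 = −20·307 + 89·69
1 = 89·2218 − 643·307
1 = −643·26923 + 7805·2218
1 = 7805·244525 − 70888·26923
1 = −70888·515973 + 149581·244525
1 = 149581·1792444 − 519631·515973
1 = −519631·22025301 + 6385153·1792444
1 = 6385153·67868347 − 19675090·22025301
Hence 22025301⁻¹ ≡ -19675090 ≡ 48193257 (mod 67868347).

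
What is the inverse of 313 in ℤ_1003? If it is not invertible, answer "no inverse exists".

Apply the Euclidean algorithm to 1003 and 313:
1003 = 3×313 + 64
313 = 4×64 + 57
64 = 1×57 + 7
57 = 8×7 + 1
7 = 7×1 + 0
Since gcd(313, 1003) = 1, back-substitute to write 1 as a combination:
1 = 57 − 8·7
1 = −8·64 + 9·57
1 = 9·313 − 44·64
1 = −44·1003 + 141·313
So 313·141 ≡ 1 (mod 1003).

141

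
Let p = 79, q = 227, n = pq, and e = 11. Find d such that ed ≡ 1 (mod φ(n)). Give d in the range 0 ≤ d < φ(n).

14423

φ(n) = (p−1)(q−1) = 78·226 = 17628.
Need d with 11·d ≡ 1 (mod 17628). Apply the extended Euclidean algorithm:
17628 = 1602·11 + 6
11 = 1·6 + 5
6 = 1·5 + 1
5 = 5·1 + 0
Back-substitute:
1 = 6 − 5
1 = −11 + 2·6
1 = 2·17628 − 3205·11
So 11·(-3205) ≡ 1 (mod 17628), hence d ≡ -3205 ≡ 14423 (mod 17628).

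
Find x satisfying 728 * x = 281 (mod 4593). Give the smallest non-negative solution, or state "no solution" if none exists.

1054

First find gcd(728, 4593):
4593 = 6·728 + 225
728 = 3·225 + 53
225 = 4·53 + 13
53 = 4·13 + 1
13 = 13·1 + 0
gcd = 1, so a unique solution mod 4593 exists.
Back-substitute for the Bézout coefficients:
1 = 53 − 4·13
1 = −4·225 + 17·53
1 = 17·728 − 55·225
1 = −55·4593 + 347·728
So 728·(347) ≡ 1 (mod 4593), giving 728⁻¹ ≡ 347.
x ≡ 728⁻¹·281 ≡ 347·281 ≡ 1054 (mod 4593).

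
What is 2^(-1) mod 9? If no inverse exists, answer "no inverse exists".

5

Extended Euclidean algorithm:
9 = 4×2 + 1
2 = 2×1 + 0
gcd = 1, so the inverse exists. Back-substitute:
1 = 9 − 4·2
Hence 2⁻¹ ≡ -4 ≡ 5 (mod 9).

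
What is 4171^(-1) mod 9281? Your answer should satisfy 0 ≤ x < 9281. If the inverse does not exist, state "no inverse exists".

7067

Run Euclid on (9281, 4171):
9281 = 2×4171 + 939
4171 = 4×939 + 415
939 = 2×415 + 109
415 = 3×109 + 88
109 = 1×88 + 21
88 = 4×21 + 4
21 = 5×4 + 1
4 = 4×1 + 0
gcd = 1, so the inverse exists. Back-substitute:
1 = 21 − 5·4
1 = −5·88 + 21·21
1 = 21·109 − 26·88
1 = −26·415 + 99·109
1 = 99·939 − 224·415
1 = −224·4171 + 995·939
1 = 995·9281 − 2214·4171
Thus 4171·(-2214) ≡ 1 (mod 9281); reducing, -2214 mod 9281 = 7067.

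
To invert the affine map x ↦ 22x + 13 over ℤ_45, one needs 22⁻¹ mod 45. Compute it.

Extended Euclidean algorithm:
45 = 2·22 + 1
22 = 22·1 + 0
gcd = 1, so the inverse exists. Back-substitute:
1 = 45 − 2·22
Hence 22⁻¹ ≡ -2 ≡ 43 (mod 45).

43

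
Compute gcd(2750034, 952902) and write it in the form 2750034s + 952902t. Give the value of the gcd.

Euclidean algorithm:
2750034 = 2*952902 + 844230
952902 = 1*844230 + 108672
844230 = 7*108672 + 83526
108672 = 1*83526 + 25146
83526 = 3*25146 + 8088
25146 = 3*8088 + 882
8088 = 9*882 + 150
882 = 5*150 + 132
150 = 1*132 + 18
132 = 7*18 + 6
18 = 3*6 + 0
gcd(2750034, 952902) = 6.
Working backward:
6 = 132 − 7·18
6 = −7·150 + 8·132
6 = 8·882 − 47·150
6 = −47·8088 + 431·882
6 = 431·25146 − 1340·8088
6 = −1340·83526 + 4451·25146
6 = 4451·108672 − 5791·83526
6 = −5791·844230 + 44988·108672
6 = 44988·952902 − 50779·844230
6 = −50779·2750034 + 146546·952902
So 6 = (-50779)·2750034 + (146546)·952902.

6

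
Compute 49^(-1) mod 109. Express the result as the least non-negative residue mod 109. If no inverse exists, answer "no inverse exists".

gcd(109, 49) by repeated division:
109 = 2*49 + 11
49 = 4*11 + 5
11 = 2*5 + 1
5 = 5*1 + 0
Since gcd(49, 109) = 1, back-substitute to write 1 as a combination:
1 = 11 − 2·5
1 = −2·49 + 9·11
1 = 9·109 − 20·49
So 49·(-20) ≡ 1 (mod 109), and -20 ≡ 89 (mod 109).

89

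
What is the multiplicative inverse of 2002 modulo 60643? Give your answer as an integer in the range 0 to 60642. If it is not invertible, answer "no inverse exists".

Euclidean algorithm on 60643, 2002:
60643 = 30×2002 + 583
2002 = 3×583 + 253
583 = 2×253 + 77
253 = 3×77 + 22
77 = 3×22 + 11
22 = 2×11 + 0
Since gcd = 11 > 1, 2002 is not a unit mod 60643.

no inverse exists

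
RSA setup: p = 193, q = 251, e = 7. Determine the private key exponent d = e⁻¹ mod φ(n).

φ(n) = (p−1)(q−1) = 192·250 = 48000.
Need d with 7·d ≡ 1 (mod 48000). Apply the extended Euclidean algorithm:
48000 = 6857*7 + 1
7 = 7*1 + 0
Back-substitute:
1 = 48000 − 6857·7
So 7·(-6857) ≡ 1 (mod 48000), hence d ≡ -6857 ≡ 41143 (mod 48000).

41143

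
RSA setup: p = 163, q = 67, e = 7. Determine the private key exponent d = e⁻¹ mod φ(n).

3055

φ(n) = (p−1)(q−1) = 162·66 = 10692.
Need d with 7·d ≡ 1 (mod 10692). Apply the extended Euclidean algorithm:
10692 = 1527*7 + 3
7 = 2*3 + 1
3 = 3*1 + 0
Back-substitute:
1 = 7 − 2·3
1 = −2·10692 + 3055·7
So 7·3055 ≡ 1 (mod 10692), hence d = 3055.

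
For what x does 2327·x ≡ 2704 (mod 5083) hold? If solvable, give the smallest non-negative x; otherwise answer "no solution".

First find gcd(2327, 5083):
5083 = 2×2327 + 429
2327 = 5×429 + 182
429 = 2×182 + 65
182 = 2×65 + 52
65 = 1×52 + 13
52 = 4×13 + 0
gcd = 13 and 13 | 2704, so solutions exist. Divide through by 13: 179x ≡ 208 (mod 391).
Now find 179⁻¹ mod 391:
391 = 2*179 + 33
179 = 5*33 + 14
33 = 2*14 + 5
14 = 2*5 + 4
5 = 1*4 + 1
4 = 4*1 + 0
Back-substitute:
1 = 5 − 4
1 = −14 + 3·5
1 = 3·33 − 7·14
1 = −7·179 + 38·33
1 = 38·391 − 83·179
So 179·(-83) ≡ 1 (mod 391), i.e. 179⁻¹ ≡ 308.
Then x ≡ 308·208 ≡ 331 (mod 391); the smallest non-negative solution is x = 331.

331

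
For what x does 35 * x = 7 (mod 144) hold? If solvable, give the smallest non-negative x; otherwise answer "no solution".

29

First find gcd(35, 144):
144 = 4×35 + 4
35 = 8×4 + 3
4 = 1×3 + 1
3 = 3×1 + 0
gcd = 1, so a unique solution mod 144 exists.
Back-substitute for the Bézout coefficients:
1 = 4 − 3
1 = −35 + 9·4
1 = 9·144 − 37·35
So 35·(-37) ≡ 1 (mod 144), giving 35⁻¹ ≡ 107.
x ≡ 35⁻¹·7 ≡ 107·7 ≡ 29 (mod 144).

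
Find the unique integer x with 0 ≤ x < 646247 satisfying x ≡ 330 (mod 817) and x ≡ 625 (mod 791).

Write x = 330 + 817·k. Then 817·k ≡ 625 − 330 ≡ 295 (mod 791).
Need 817⁻¹ mod 791. Extended Euclid on (791, 26):
791 = 30×26 + 11
26 = 2×11 + 4
11 = 2×4 + 3
4 = 1×3 + 1
3 = 3×1 + 0
Back-substitute:
1 = 4 − 3
1 = −11 + 3·4
1 = 3·26 − 7·11
1 = −7·791 + 213·26
817⁻¹ ≡ 213 (mod 791), so k ≡ 213·295 ≡ 346 (mod 791).
x = 330 + 817·346 = 283012.

283012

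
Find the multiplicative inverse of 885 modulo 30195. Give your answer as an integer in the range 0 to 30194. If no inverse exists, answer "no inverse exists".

no inverse exists

Euclidean algorithm on 30195, 885:
30195 = 34·885 + 105
885 = 8·105 + 45
105 = 2·45 + 15
45 = 3·15 + 0
The gcd is 15, not 1, hence no inverse exists.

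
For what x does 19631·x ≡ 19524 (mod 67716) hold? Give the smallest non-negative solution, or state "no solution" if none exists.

First find gcd(19631, 67716):
67716 = 3×19631 + 8823
19631 = 2×8823 + 1985
8823 = 4×1985 + 883
1985 = 2×883 + 219
883 = 4×219 + 7
219 = 31×7 + 2
7 = 3×2 + 1
2 = 2×1 + 0
gcd = 1, so a unique solution mod 67716 exists.
Back-substitute for the Bézout coefficients:
1 = 7 − 3·2
1 = −3·219 + 94·7
1 = 94·883 − 379·219
1 = −379·1985 + 852·883
1 = 852·8823 − 3787·1985
1 = −3787·19631 + 8426·8823
1 = 8426·67716 − 29065·19631
So 19631·(-29065) ≡ 1 (mod 67716), giving 19631⁻¹ ≡ 38651.
x ≡ 19631⁻¹·19524 ≡ 38651·19524 ≡ 62736 (mod 67716).

62736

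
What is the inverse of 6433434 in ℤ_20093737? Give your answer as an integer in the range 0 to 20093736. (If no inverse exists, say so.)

11137654

gcd(20093737, 6433434) by repeated division:
20093737 = 3·6433434 + 793435
6433434 = 8·793435 + 85954
793435 = 9·85954 + 19849
85954 = 4·19849 + 6558
19849 = 3·6558 + 175
6558 = 37·175 + 83
175 = 2·83 + 9
83 = 9·9 + 2
9 = 4·2 + 1
2 = 2·1 + 0
Since gcd(6433434, 20093737) = 1, back-substitute to write 1 as a combination:
1 = 9 − 4·2
1 = −4·83 + 37·9
1 = 37·175 − 78·83
1 = −78·6558 + 2923·175
1 = 2923·19849 − 8847·6558
1 = −8847·85954 + 38311·19849
1 = 38311·793435 − 353646·85954
1 = −353646·6433434 + 2867479·793435
1 = 2867479·20093737 − 8956083·6433434
Hence 6433434⁻¹ ≡ -8956083 ≡ 11137654 (mod 20093737).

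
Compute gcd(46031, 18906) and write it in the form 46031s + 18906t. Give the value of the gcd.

1

Apply Euclid's algorithm to 46031 and 18906:
46031 = 2*18906 + 8219
18906 = 2*8219 + 2468
8219 = 3*2468 + 815
2468 = 3*815 + 23
815 = 35*23 + 10
23 = 2*10 + 3
10 = 3*3 + 1
3 = 3*1 + 0
gcd(46031, 18906) = 1.
Express as a combination:
1 = 10 − 3·3
1 = −3·23 + 7·10
1 = 7·815 − 248·23
1 = −248·2468 + 751·815
1 = 751·8219 − 2501·2468
1 = −2501·18906 + 5753·8219
1 = 5753·46031 − 14007·18906
So 1 = (5753)·46031 + (-14007)·18906.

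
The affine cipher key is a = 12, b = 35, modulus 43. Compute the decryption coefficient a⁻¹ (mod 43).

18

Run Euclid on (43, 12):
43 = 3×12 + 7
12 = 1×7 + 5
7 = 1×5 + 2
5 = 2×2 + 1
2 = 2×1 + 0
Since gcd(12, 43) = 1, back-substitute to write 1 as a combination:
1 = 5 − 2·2
1 = −2·7 + 3·5
1 = 3·12 − 5·7
1 = −5·43 + 18·12
So 12·18 ≡ 1 (mod 43).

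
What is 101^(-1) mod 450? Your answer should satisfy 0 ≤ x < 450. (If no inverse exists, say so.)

401

Apply the Euclidean algorithm to 450 and 101:
450 = 4×101 + 46
101 = 2×46 + 9
46 = 5×9 + 1
9 = 9×1 + 0
Since gcd(101, 450) = 1, back-substitute to write 1 as a combination:
1 = 46 − 5·9
1 = −5·101 + 11·46
1 = 11·450 − 49·101
Thus 101·(-49) ≡ 1 (mod 450); reducing, -49 mod 450 = 401.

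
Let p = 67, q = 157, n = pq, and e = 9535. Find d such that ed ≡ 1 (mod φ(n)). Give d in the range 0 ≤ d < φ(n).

5263

φ(n) = (p−1)(q−1) = 66·156 = 10296.
Need d with 9535·d ≡ 1 (mod 10296). Apply the extended Euclidean algorithm:
10296 = 1×9535 + 761
9535 = 12×761 + 403
761 = 1×403 + 358
403 = 1×358 + 45
358 = 7×45 + 43
45 = 1×43 + 2
43 = 21×2 + 1
2 = 2×1 + 0
Back-substitute:
1 = 43 − 21·2
1 = −21·45 + 22·43
1 = 22·358 − 175·45
1 = −175·403 + 197·358
1 = 197·761 − 372·403
1 = −372·9535 + 4661·761
1 = 4661·10296 − 5033·9535
So 9535·(-5033) ≡ 1 (mod 10296), hence d ≡ -5033 ≡ 5263 (mod 10296).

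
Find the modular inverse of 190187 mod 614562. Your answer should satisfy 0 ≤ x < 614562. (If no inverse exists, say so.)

466847

Extended Euclidean algorithm:
614562 = 3·190187 + 44001
190187 = 4·44001 + 14183
44001 = 3·14183 + 1452
14183 = 9·1452 + 1115
1452 = 1·1115 + 337
1115 = 3·337 + 104
337 = 3·104 + 25
104 = 4·25 + 4
25 = 6·4 + 1
4 = 4·1 + 0
Since gcd(190187, 614562) = 1, back-substitute to write 1 as a combination:
1 = 25 − 6·4
1 = −6·104 + 25·25
1 = 25·337 − 81·104
1 = −81·1115 + 268·337
1 = 268·1452 − 349·1115
1 = −349·14183 + 3409·1452
1 = 3409·44001 − 10576·14183
1 = −10576·190187 + 45713·44001
1 = 45713·614562 − 147715·190187
So 190187·(-147715) ≡ 1 (mod 614562), and -147715 ≡ 466847 (mod 614562).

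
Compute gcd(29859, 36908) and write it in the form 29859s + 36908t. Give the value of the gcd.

1

Repeated division:
36908 = 1*29859 + 7049
29859 = 4*7049 + 1663
7049 = 4*1663 + 397
1663 = 4*397 + 75
397 = 5*75 + 22
75 = 3*22 + 9
22 = 2*9 + 4
9 = 2*4 + 1
4 = 4*1 + 0
gcd(29859, 36908) = 1.
Back-substituting:
1 = 9 − 2·4
1 = −2·22 + 5·9
1 = 5·75 − 17·22
1 = −17·397 + 90·75
1 = 90·1663 − 377·397
1 = −377·7049 + 1598·1663
1 = 1598·29859 − 6769·7049
1 = −6769·36908 + 8367·29859
So 1 = (-6769)·36908 + (8367)·29859.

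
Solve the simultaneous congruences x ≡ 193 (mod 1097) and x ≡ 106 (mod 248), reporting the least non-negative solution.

255794

Write x = 193 + 1097·k. Then 1097·k ≡ 106 − 193 ≡ 161 (mod 248).
Need 1097⁻¹ mod 248. Extended Euclid on (248, 105):
248 = 2·105 + 38
105 = 2·38 + 29
38 = 1·29 + 9
29 = 3·9 + 2
9 = 4·2 + 1
2 = 2·1 + 0
Back-substitute:
1 = 9 − 4·2
1 = −4·29 + 13·9
1 = 13·38 − 17·29
1 = −17·105 + 47·38
1 = 47·248 − 111·105
1097⁻¹ ≡ 137 (mod 248), so k ≡ 137·161 ≡ 233 (mod 248).
x = 193 + 1097·233 = 255794.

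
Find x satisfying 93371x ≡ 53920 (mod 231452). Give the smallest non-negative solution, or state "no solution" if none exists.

191744

First find gcd(93371, 231452):
231452 = 2×93371 + 44710
93371 = 2×44710 + 3951
44710 = 11×3951 + 1249
3951 = 3×1249 + 204
1249 = 6×204 + 25
204 = 8×25 + 4
25 = 6×4 + 1
4 = 4×1 + 0
gcd = 1, so a unique solution mod 231452 exists.
Back-substitute for the Bézout coefficients:
1 = 25 − 6·4
1 = −6·204 + 49·25
1 = 49·1249 − 300·204
1 = −300·3951 + 949·1249
1 = 949·44710 − 10739·3951
1 = −10739·93371 + 22427·44710
1 = 22427·231452 − 55593·93371
So 93371·(-55593) ≡ 1 (mod 231452), giving 93371⁻¹ ≡ 175859.
x ≡ 93371⁻¹·53920 ≡ 175859·53920 ≡ 191744 (mod 231452).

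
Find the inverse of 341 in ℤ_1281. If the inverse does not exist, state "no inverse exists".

710

Apply the Euclidean algorithm to 1281 and 341:
1281 = 3×341 + 258
341 = 1×258 + 83
258 = 3×83 + 9
83 = 9×9 + 2
9 = 4×2 + 1
2 = 2×1 + 0
Since gcd(341, 1281) = 1, back-substitute to write 1 as a combination:
1 = 9 − 4·2
1 = −4·83 + 37·9
1 = 37·258 − 115·83
1 = −115·341 + 152·258
1 = 152·1281 − 571·341
So 341·(-571) ≡ 1 (mod 1281), and -571 ≡ 710 (mod 1281).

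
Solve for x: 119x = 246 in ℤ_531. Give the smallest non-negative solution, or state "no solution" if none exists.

69

First find gcd(119, 531):
531 = 4·119 + 55
119 = 2·55 + 9
55 = 6·9 + 1
9 = 9·1 + 0
gcd = 1, so a unique solution mod 531 exists.
Back-substitute for the Bézout coefficients:
1 = 55 − 6·9
1 = −6·119 + 13·55
1 = 13·531 − 58·119
So 119·(-58) ≡ 1 (mod 531), giving 119⁻¹ ≡ 473.
x ≡ 119⁻¹·246 ≡ 473·246 ≡ 69 (mod 531).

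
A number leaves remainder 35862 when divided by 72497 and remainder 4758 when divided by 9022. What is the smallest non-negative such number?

164169070

Write x = 35862 + 72497·k. Then 72497·k ≡ 4758 − 35862 ≡ 4984 (mod 9022).
Need 72497⁻¹ mod 9022. Extended Euclid on (9022, 321):
9022 = 28*321 + 34
321 = 9*34 + 15
34 = 2*15 + 4
15 = 3*4 + 3
4 = 1*3 + 1
3 = 3*1 + 0
Back-substitute:
1 = 4 − 3
1 = −15 + 4·4
1 = 4·34 − 9·15
1 = −9·321 + 85·34
1 = 85·9022 − 2389·321
72497⁻¹ ≡ 6633 (mod 9022), so k ≡ 6633·4984 ≡ 2264 (mod 9022).
x = 35862 + 72497·2264 = 164169070.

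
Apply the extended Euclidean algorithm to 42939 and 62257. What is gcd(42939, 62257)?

Repeated division:
62257 = 1*42939 + 19318
42939 = 2*19318 + 4303
19318 = 4*4303 + 2106
4303 = 2*2106 + 91
2106 = 23*91 + 13
91 = 7*13 + 0
gcd(42939, 62257) = 13.
Working backward:
13 = 2106 − 23·91
13 = −23·4303 + 47·2106
13 = 47·19318 − 211·4303
13 = −211·42939 + 469·19318
13 = 469·62257 − 680·42939
So 13 = (469)·62257 + (-680)·42939.

13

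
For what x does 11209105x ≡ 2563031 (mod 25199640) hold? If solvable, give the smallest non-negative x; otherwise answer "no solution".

gcd(11209105, 25199640):
25199640 = 2·11209105 + 2781430
11209105 = 4·2781430 + 83385
2781430 = 33·83385 + 29725
83385 = 2·29725 + 23935
29725 = 1·23935 + 5790
23935 = 4·5790 + 775
5790 = 7·775 + 365
775 = 2·365 + 45
365 = 8·45 + 5
45 = 9·5 + 0
gcd = 5, but 5 ∤ 2563031, so the congruence has no solution.

no solution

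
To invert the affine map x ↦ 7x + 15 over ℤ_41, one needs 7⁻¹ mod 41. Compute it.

6

Extended Euclidean algorithm:
41 = 5·7 + 6
7 = 1·6 + 1
6 = 6·1 + 0
gcd = 1, so the inverse exists. Back-substitute:
1 = 7 − 6
1 = −41 + 6·7
So 7·6 ≡ 1 (mod 41).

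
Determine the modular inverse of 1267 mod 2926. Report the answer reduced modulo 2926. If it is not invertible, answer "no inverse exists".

Euclidean algorithm on 2926, 1267:
2926 = 2·1267 + 392
1267 = 3·392 + 91
392 = 4·91 + 28
91 = 3·28 + 7
28 = 4·7 + 0
gcd(1267, 2926) = 7 ≠ 1, so 1267 has no multiplicative inverse modulo 2926.

no inverse exists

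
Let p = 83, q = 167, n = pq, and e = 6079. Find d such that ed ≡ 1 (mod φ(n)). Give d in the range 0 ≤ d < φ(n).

3623

φ(n) = (p−1)(q−1) = 82·166 = 13612.
Need d with 6079·d ≡ 1 (mod 13612). Apply the extended Euclidean algorithm:
13612 = 2×6079 + 1454
6079 = 4×1454 + 263
1454 = 5×263 + 139
263 = 1×139 + 124
139 = 1×124 + 15
124 = 8×15 + 4
15 = 3×4 + 3
4 = 1×3 + 1
3 = 3×1 + 0
Back-substitute:
1 = 4 − 3
1 = −15 + 4·4
1 = 4·124 − 33·15
1 = −33·139 + 37·124
1 = 37·263 − 70·139
1 = −70·1454 + 387·263
1 = 387·6079 − 1618·1454
1 = −1618·13612 + 3623·6079
So 6079·3623 ≡ 1 (mod 13612), hence d = 3623.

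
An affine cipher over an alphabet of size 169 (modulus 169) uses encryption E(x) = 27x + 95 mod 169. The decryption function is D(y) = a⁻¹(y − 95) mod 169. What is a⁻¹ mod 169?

gcd(169, 27) by repeated division:
169 = 6×27 + 7
27 = 3×7 + 6
7 = 1×6 + 1
6 = 6×1 + 0
gcd = 1, so the inverse exists. Back-substitute:
1 = 7 − 6
1 = −27 + 4·7
1 = 4·169 − 25·27
Hence 27⁻¹ ≡ -25 ≡ 144 (mod 169).

144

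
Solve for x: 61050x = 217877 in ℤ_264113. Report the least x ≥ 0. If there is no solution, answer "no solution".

24321

First find gcd(61050, 264113):
264113 = 4·61050 + 19913
61050 = 3·19913 + 1311
19913 = 15·1311 + 248
1311 = 5·248 + 71
248 = 3·71 + 35
71 = 2·35 + 1
35 = 35·1 + 0
gcd = 1, so a unique solution mod 264113 exists.
Back-substitute for the Bézout coefficients:
1 = 71 − 2·35
1 = −2·248 + 7·71
1 = 7·1311 − 37·248
1 = −37·19913 + 562·1311
1 = 562·61050 − 1723·19913
1 = −1723·264113 + 7454·61050
So 61050·(7454) ≡ 1 (mod 264113), giving 61050⁻¹ ≡ 7454.
x ≡ 61050⁻¹·217877 ≡ 7454·217877 ≡ 24321 (mod 264113).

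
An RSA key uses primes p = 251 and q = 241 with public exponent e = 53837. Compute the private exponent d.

12773

φ(n) = (p−1)(q−1) = 250·240 = 60000.
Need d with 53837·d ≡ 1 (mod 60000). Apply the extended Euclidean algorithm:
60000 = 1*53837 + 6163
53837 = 8*6163 + 4533
6163 = 1*4533 + 1630
4533 = 2*1630 + 1273
1630 = 1*1273 + 357
1273 = 3*357 + 202
357 = 1*202 + 155
202 = 1*155 + 47
155 = 3*47 + 14
47 = 3*14 + 5
14 = 2*5 + 4
5 = 1*4 + 1
4 = 4*1 + 0
Back-substitute:
1 = 5 − 4
1 = −14 + 3·5
1 = 3·47 − 10·14
1 = −10·155 + 33·47
1 = 33·202 − 43·155
1 = −43·357 + 76·202
1 = 76·1273 − 271·357
1 = −271·1630 + 347·1273
1 = 347·4533 − 965·1630
1 = −965·6163 + 1312·4533
1 = 1312·53837 − 11461·6163
1 = −11461·60000 + 12773·53837
So 53837·12773 ≡ 1 (mod 60000), hence d = 12773.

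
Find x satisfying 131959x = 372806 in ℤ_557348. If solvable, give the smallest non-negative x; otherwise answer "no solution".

First find gcd(131959, 557348):
557348 = 4·131959 + 29512
131959 = 4·29512 + 13911
29512 = 2·13911 + 1690
13911 = 8·1690 + 391
1690 = 4·391 + 126
391 = 3·126 + 13
126 = 9·13 + 9
13 = 1·9 + 4
9 = 2·4 + 1
4 = 4·1 + 0
gcd = 1, so a unique solution mod 557348 exists.
Back-substitute for the Bézout coefficients:
1 = 9 − 2·4
1 = −2·13 + 3·9
1 = 3·126 − 29·13
1 = −29·391 + 90·126
1 = 90·1690 − 389·391
1 = −389·13911 + 3202·1690
1 = 3202·29512 − 6793·13911
1 = −6793·131959 + 30374·29512
1 = 30374·557348 − 128289·131959
So 131959·(-128289) ≡ 1 (mod 557348), giving 131959⁻¹ ≡ 429059.
x ≡ 131959⁻¹·372806 ≡ 429059·372806 ≡ 237642 (mod 557348).

237642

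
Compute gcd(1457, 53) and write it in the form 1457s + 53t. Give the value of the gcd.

Repeated division:
1457 = 27*53 + 26
53 = 2*26 + 1
26 = 26*1 + 0
gcd(1457, 53) = 1.
Express as a combination:
1 = 53 − 2·26
1 = −2·1457 + 55·53
So 1 = (-2)·1457 + (55)·53.

1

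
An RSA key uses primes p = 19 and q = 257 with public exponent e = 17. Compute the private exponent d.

4337

φ(n) = (p−1)(q−1) = 18·256 = 4608.
Need d with 17·d ≡ 1 (mod 4608). Apply the extended Euclidean algorithm:
4608 = 271×17 + 1
17 = 17×1 + 0
Back-substitute:
1 = 4608 − 271·17
So 17·(-271) ≡ 1 (mod 4608), hence d ≡ -271 ≡ 4337 (mod 4608).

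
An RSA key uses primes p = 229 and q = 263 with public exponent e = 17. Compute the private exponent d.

31625

φ(n) = (p−1)(q−1) = 228·262 = 59736.
Need d with 17·d ≡ 1 (mod 59736). Apply the extended Euclidean algorithm:
59736 = 3513·17 + 15
17 = 1·15 + 2
15 = 7·2 + 1
2 = 2·1 + 0
Back-substitute:
1 = 15 − 7·2
1 = −7·17 + 8·15
1 = 8·59736 − 28111·17
So 17·(-28111) ≡ 1 (mod 59736), hence d ≡ -28111 ≡ 31625 (mod 59736).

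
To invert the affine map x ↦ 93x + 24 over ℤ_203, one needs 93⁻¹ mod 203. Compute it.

gcd(203, 93) by repeated division:
203 = 2*93 + 17
93 = 5*17 + 8
17 = 2*8 + 1
8 = 8*1 + 0
The gcd is 1. Working backward:
1 = 17 − 2·8
1 = −2·93 + 11·17
1 = 11·203 − 24·93
Hence 93⁻¹ ≡ -24 ≡ 179 (mod 203).

179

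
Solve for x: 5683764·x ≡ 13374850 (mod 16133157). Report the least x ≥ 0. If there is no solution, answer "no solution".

gcd(5683764, 16133157):
16133157 = 2*5683764 + 4765629
5683764 = 1*4765629 + 918135
4765629 = 5*918135 + 174954
918135 = 5*174954 + 43365
174954 = 4*43365 + 1494
43365 = 29*1494 + 39
1494 = 38*39 + 12
39 = 3*12 + 3
12 = 4*3 + 0
gcd = 3, but 3 ∤ 13374850, so the congruence has no solution.

no solution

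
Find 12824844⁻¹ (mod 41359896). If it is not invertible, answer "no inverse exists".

no inverse exists

Compute gcd(12824844, 41359896):
41359896 = 3×12824844 + 2885364
12824844 = 4×2885364 + 1283388
2885364 = 2×1283388 + 318588
1283388 = 4×318588 + 9036
318588 = 35×9036 + 2328
9036 = 3×2328 + 2052
2328 = 1×2052 + 276
2052 = 7×276 + 120
276 = 2×120 + 36
120 = 3×36 + 12
36 = 3×12 + 0
The gcd is 12, not 1, hence no inverse exists.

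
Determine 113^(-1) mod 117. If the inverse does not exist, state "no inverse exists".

Run Euclid on (117, 113):
117 = 1×113 + 4
113 = 28×4 + 1
4 = 4×1 + 0
Since gcd(113, 117) = 1, back-substitute to write 1 as a combination:
1 = 113 − 28·4
1 = −28·117 + 29·113
So 113·29 ≡ 1 (mod 117).

29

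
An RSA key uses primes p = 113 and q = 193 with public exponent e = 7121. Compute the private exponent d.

305

φ(n) = (p−1)(q−1) = 112·192 = 21504.
Need d with 7121·d ≡ 1 (mod 21504). Apply the extended Euclidean algorithm:
21504 = 3×7121 + 141
7121 = 50×141 + 71
141 = 1×71 + 70
71 = 1×70 + 1
70 = 70×1 + 0
Back-substitute:
1 = 71 − 70
1 = −141 + 2·71
1 = 2·7121 − 101·141
1 = −101·21504 + 305·7121
So 7121·305 ≡ 1 (mod 21504), hence d = 305.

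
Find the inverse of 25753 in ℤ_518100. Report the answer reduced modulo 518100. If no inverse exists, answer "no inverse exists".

gcd(518100, 25753) by repeated division:
518100 = 20·25753 + 3040
25753 = 8·3040 + 1433
3040 = 2·1433 + 174
1433 = 8·174 + 41
174 = 4·41 + 10
41 = 4·10 + 1
10 = 10·1 + 0
The gcd is 1. Working backward:
1 = 41 − 4·10
1 = −4·174 + 17·41
1 = 17·1433 − 140·174
1 = −140·3040 + 297·1433
1 = 297·25753 − 2516·3040
1 = −2516·518100 + 50617·25753
So 25753·50617 ≡ 1 (mod 518100).

50617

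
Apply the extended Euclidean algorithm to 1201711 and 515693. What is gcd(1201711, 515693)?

1

Repeated division:
1201711 = 2·515693 + 170325
515693 = 3·170325 + 4718
170325 = 36·4718 + 477
4718 = 9·477 + 425
477 = 1·425 + 52
425 = 8·52 + 9
52 = 5·9 + 7
9 = 1·7 + 2
7 = 3·2 + 1
2 = 2·1 + 0
gcd(1201711, 515693) = 1.
Back-substituting:
1 = 7 − 3·2
1 = −3·9 + 4·7
1 = 4·52 − 23·9
1 = −23·425 + 188·52
1 = 188·477 − 211·425
1 = −211·4718 + 2087·477
1 = 2087·170325 − 75343·4718
1 = −75343·515693 + 228116·170325
1 = 228116·1201711 − 531575·515693
So 1 = (228116)·1201711 + (-531575)·515693.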